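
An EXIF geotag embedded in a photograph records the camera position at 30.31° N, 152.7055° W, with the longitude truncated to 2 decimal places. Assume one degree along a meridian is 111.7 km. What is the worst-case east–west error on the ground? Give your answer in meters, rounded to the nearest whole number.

Truncating at 2 decimal places can drop up to a full unit in the last place, so the longitude may be off by as much as 0.01°.
At latitude 30.31° a degree of longitude spans 111700 m × cos 30.31° = 111700 × 0.8633 ≈ 96431.4 m.
So at most 0.01° × 96431.4 ≈ 964.314 m east–west.

964 meters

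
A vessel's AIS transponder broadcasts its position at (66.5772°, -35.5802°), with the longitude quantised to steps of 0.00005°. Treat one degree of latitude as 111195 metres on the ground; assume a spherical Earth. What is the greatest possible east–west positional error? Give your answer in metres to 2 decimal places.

With a 0.00005° grid the true value lies within half a step, ±0.00005°/2 = ±2.5e-05°, of the stored one.
One degree of longitude at 66.5772° is 111195 × cos 66.5772° ≈ 111195 × 0.3975 = 44201.5 m.
East–west error: 2.5e-05° × 44201.5 m/° ≈ 1.10504 m.

1.11 metres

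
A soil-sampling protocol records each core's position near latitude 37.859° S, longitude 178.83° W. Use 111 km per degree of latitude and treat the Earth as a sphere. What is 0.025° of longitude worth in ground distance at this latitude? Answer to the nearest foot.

7188 feet

0.025° of longitude at 37.859° is 0.025 × 111000 × cos 37.859° ≈ 0.025 × 87637.1 = 2190.93 m.
Converting: 2190.93 m × 3.2808 ft/m ≈ 7188.1 ft.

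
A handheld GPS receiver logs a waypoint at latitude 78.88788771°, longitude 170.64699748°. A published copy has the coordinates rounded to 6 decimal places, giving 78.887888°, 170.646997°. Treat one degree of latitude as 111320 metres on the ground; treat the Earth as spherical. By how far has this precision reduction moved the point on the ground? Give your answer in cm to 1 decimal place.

3.4 cm

The latitude changed by -0.00000029° and the longitude by +0.00000048°.
North–south shift: -0.00000029 × 111320 = -0.0322828 m.
East–west at this latitude: 0.00000048° × 111320 × cos 78.8879° ≈ 0.00000048 × 21454.6 = 0.0102982 m.
Distance: √(0.0322828² + 0.0102982²) ≈ 0.0338856 m.
That is 0.0338856 m = 3.3886 cm.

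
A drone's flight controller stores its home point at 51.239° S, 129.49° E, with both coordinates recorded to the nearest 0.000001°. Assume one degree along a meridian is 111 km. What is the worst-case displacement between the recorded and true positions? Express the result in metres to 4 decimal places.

Rounding to 6 decimal places leaves each coordinate within ±5e-07° of the true value.
North–south component: 5e-07° × 111000 = 0.0555 m.
Longitude error → 5e-07 × 111000 × cos 51.239° = 5e-07 × 111000 × 0.6261 ≈ 0.0347471 m.
The two errors are perpendicular, so the maximum displacement is √(0.0555² + 0.0347471²) ≈ 0.0654798 m.

0.0655 metres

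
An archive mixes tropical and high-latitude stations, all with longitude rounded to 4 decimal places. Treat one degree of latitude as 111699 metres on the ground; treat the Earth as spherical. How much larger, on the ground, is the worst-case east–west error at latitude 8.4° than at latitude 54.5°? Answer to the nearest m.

Rounding to 4 decimal places leaves the longitude within ±5e-05° of the true value.
Error at 8.4° = 5e-05° × 111699 × cos 8.4° ≈ 5.585 × 0.9893 = 5.525 m.
Error at 54.5° = 5e-05° × 111699 × cos 54.5° ≈ 5.585 × 0.5807 = 3.2432 m.
So the lower-latitude error exceeds the higher by 5.525 − 3.2432 = 2.2818 m.

2 m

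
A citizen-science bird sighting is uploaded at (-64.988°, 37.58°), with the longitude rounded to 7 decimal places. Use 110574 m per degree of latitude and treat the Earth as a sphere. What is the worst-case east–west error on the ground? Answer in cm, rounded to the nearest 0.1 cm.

Rounding to 7 decimal places leaves the longitude within ±5e-08° of the true value.
At latitude 64.988° a degree of longitude spans 110574 m × cos 64.988° = 110574 × 0.4228 ≈ 46751.6 m.
Maximum E–W displacement: 5e-08 × 46751.6 = 0.00233758 m.
That is 0.00233758 m = 0.23376 cm.

0.2 cm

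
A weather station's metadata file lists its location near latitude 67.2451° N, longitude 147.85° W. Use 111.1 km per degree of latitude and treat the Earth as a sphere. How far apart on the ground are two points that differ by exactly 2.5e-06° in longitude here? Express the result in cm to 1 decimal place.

At 67.2451° a degree of longitude is 111100 × cos 67.2451° ≈ 42972.3 m, so 2.5e-06° corresponds to 0.107431 m.
That is 0.107431 m = 10.743 cm.

10.7 cm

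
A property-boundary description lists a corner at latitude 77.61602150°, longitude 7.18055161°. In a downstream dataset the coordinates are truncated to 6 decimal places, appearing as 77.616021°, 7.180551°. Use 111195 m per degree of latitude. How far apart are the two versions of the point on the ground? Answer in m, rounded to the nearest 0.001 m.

Δlat = 77.61602150 − 77.616021 = +0.00000050°; Δlon = 7.18055161 − 7.180551 = +0.00000061°.
North–south shift: 0.00000050 × 111195 = 0.0555975 m.
E–W at 77.616°: 0.00000061° × 111195 × cos 77.616° = 0.00000061 × 111195 × 0.2145 ≈ 0.0145467 m.
Hypotenuse of the two orthogonal shifts: √(0.0555975² + 0.0145467²) = 0.057469 m.

0.057 m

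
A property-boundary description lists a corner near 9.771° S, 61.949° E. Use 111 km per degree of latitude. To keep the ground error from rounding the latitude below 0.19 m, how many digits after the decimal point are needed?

One degree of latitude covers 111000 m.
With N decimal places the half-ulp bound is 0.5·10⁻ᴺ°, or 0.5·10⁻ᴺ × 111000 m on the ground.
Setting 55500 × 10⁻ᴺ ≤ 0.19 gives 10ᴺ ≥ 2.921e+05, i.e. N ≥ 5.47.
At 5 places the error can reach 0.555 m, but 6 places keeps it to 0.0555 m.

6 decimal places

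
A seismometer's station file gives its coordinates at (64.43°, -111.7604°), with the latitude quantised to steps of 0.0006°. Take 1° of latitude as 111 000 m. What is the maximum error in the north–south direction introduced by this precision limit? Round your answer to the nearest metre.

33 metres

With a 0.0006° grid the true value lies within half a step, ±0.0006°/2 = ±0.0003°, of the stored one.
North–south distance: 0.0003° × 111000 m/° = 33.3 m.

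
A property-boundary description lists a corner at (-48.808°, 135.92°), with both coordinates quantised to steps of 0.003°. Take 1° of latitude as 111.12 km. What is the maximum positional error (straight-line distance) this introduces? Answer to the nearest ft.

655 ft

With a 0.003° grid the true value lies within half a step, ±0.003°/2 = ±0.0015°, of the stored one.
North–south component: 0.0015° × 111120 = 166.68 m.
Longitude error → 0.0015 × 111120 × cos 48.808° = 0.0015 × 111120 × 0.6586 ≈ 109.773 m.
The two errors are perpendicular, so the maximum displacement is √(166.68² + 109.773²) ≈ 199.58 m.
In feet: 199.58 m ÷ 0.3048 ≈ 654.79 ft.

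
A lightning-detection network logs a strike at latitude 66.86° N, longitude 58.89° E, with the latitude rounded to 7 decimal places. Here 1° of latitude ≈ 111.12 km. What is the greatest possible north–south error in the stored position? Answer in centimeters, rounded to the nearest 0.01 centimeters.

Rounding to 7 decimal places leaves the latitude within ±5e-08° of the true value.
North–south distance: 5e-08° × 111120 m/° = 0.005556 m.
That is 0.005556 m = 0.5556 cm.

0.56 centimeters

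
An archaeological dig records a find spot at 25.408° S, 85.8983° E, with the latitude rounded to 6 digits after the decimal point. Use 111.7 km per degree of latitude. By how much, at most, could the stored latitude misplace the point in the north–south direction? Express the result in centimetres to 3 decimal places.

Rounding to 6 decimal places leaves the latitude within ±5e-07° of the true value.
Along the meridian that is 5e-07° × 111700 m/° = 0.05585 m.
That is 0.05585 m = 5.585 cm.

5.585 centimetres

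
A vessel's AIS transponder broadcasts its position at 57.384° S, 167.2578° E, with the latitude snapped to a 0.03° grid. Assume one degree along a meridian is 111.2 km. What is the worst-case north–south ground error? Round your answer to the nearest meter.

1668 meters

With a 0.03° grid the true value lies within half a step, ±0.03°/2 = ±0.015°, of the stored one.
So the N–S error is at most 0.015 × 111200 = 1668 m.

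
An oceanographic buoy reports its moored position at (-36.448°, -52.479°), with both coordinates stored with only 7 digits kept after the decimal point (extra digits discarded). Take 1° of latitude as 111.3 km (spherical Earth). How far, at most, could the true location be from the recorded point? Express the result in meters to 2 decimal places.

0.01 meters

Truncating at 7 decimal places can drop up to a full unit in the last place, so each coordinate may be off by as much as 1e-07°.
North–south component: 1e-07° × 111300 = 0.01113 m.
E–W at 36.448°: 1e-07° × 111300 × cos 36.448° = 1e-07 × 111300 × 0.8044 ≈ 0.00895293 m.
Worst case both components are at the extreme and orthogonal: √(0.01113² + 0.00895293²) ≈ 0.014284 m.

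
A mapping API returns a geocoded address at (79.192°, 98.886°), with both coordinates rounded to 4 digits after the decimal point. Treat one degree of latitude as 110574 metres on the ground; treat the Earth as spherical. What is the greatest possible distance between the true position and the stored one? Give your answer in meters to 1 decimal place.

Rounding to 4 decimal places leaves each coordinate within ±5e-05° of the true value.
N–S: 5e-05° × 110574 m/° = 5.5287 m.
East–west component at 79.192°: 5e-05° × 110574 × cos 79.192° ≈ 5e-05 × 20734.7 ≈ 1.03673 m.
The two errors are perpendicular, so the maximum displacement is √(5.5287² + 1.03673²) ≈ 5.62506 m.

5.6 meters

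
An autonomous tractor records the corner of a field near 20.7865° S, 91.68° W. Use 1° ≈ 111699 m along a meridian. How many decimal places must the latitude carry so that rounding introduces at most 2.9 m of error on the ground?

One degree of latitude covers 111699 m.
With N decimal places the half-ulp bound is 0.5·10⁻ᴺ°, or 0.5·10⁻ᴺ × 111699 m on the ground.
Setting 55849.5 × 10⁻ᴺ ≤ 2.9 gives 10ᴺ ≥ 1.926e+04, i.e. N ≥ 4.28.
At 4 places the error can reach 5.58 m, but 5 places keeps it to 0.558 m.

5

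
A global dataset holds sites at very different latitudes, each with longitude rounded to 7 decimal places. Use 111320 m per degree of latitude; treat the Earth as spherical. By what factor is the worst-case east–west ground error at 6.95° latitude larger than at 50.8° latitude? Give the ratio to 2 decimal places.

1.57

Rounding to 7 decimal places leaves the longitude within ±5e-08° of the true value.
Error at 6.95° = 5e-08° × 111320 × cos 6.95° ≈ 0.005566 × 0.9927 = 0.0055251 m.
Error at 50.8° = 5e-08° × 111320 × cos 50.8° ≈ 0.005566 × 0.6320 = 0.0035179 m.
Ratio: 0.0055251 / 0.0035179 = cos 6.95° / cos 50.8° ≈ 1.5706.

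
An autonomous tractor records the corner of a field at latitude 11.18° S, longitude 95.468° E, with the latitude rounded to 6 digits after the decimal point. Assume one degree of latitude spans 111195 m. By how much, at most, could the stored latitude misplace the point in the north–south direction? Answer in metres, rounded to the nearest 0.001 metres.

0.056 metres

Rounding to 6 decimal places leaves the latitude within ±5e-07° of the true value.
North–south distance: 5e-07° × 111195 m/° = 0.0555975 m.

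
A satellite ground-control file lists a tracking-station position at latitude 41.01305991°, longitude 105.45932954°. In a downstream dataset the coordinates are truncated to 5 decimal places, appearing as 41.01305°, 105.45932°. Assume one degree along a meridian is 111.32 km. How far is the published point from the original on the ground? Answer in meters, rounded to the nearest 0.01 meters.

1.36 meters

Δlat = 41.01305991 − 41.01305 = +0.00000991°; Δlon = 105.45932954 − 105.45932 = +0.00000954°.
N–S: 0.00000991° × 111320 m/° = 1.10318 m.
East–west at this latitude: 0.00000954° × 111320 × cos 41.013° ≈ 0.00000954 × 83997.6 = 0.801337 m.
Hypotenuse of the two orthogonal shifts: √(1.10318² + 0.801337²) = 1.36351 m.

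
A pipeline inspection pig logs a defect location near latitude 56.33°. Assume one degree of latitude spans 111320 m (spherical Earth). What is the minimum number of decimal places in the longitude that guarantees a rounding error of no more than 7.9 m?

At 56.33° one degree of longitude covers 111320 × cos 56.33° ≈ 111320 × 0.5544 ≈ 61716.8 m.
Rounding to N decimal places gives at most 0.5 × 10⁻ᴺ degrees of error, i.e. 0.5 × 10⁻ᴺ × 61716.8 m.
Need 0.5 × 61716.8 × 10⁻ᴺ ≤ 7.9 → 10⁻ᴺ ≤ 2.560e-04, so N ≥ 3.59.
N = 3 would give 30.9 m (too coarse); N = 4 gives 3.09 m ≤ 7.9 m.

4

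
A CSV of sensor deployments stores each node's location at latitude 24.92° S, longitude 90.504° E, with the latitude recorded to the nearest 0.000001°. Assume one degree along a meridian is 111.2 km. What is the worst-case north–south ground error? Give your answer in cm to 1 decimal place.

5.6 cm

Rounding to 6 decimal places leaves the latitude within ±5e-07° of the true value.
North–south distance: 5e-07° × 111200 m/° = 0.0556 m.
That is 0.0556 m = 5.56 cm.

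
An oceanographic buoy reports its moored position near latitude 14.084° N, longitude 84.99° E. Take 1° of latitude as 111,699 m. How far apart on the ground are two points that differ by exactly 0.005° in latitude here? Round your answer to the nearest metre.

Along a meridian 0.005° is 0.005 × 111699 = 558.495 m.

558 metres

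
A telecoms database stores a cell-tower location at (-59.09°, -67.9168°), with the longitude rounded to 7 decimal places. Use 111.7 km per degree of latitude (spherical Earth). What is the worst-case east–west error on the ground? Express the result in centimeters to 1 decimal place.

0.3 centimeters

Rounding to 7 decimal places leaves the longitude within ±5e-08° of the true value.
Parallels shrink by cos φ, so at 59.09° a degree of longitude is 111700 × 0.5137 ≈ 57379.3 m.
Maximum E–W displacement: 5e-08 × 57379.3 = 0.00286896 m.
That is 0.00286896 m = 0.2869 cm.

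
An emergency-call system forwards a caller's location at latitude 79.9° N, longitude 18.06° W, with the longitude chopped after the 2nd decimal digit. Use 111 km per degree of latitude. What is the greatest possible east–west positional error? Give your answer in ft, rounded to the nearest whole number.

639 ft

Truncating at 2 decimal places can drop up to a full unit in the last place, so the longitude may be off by as much as 0.01°.
Parallels shrink by cos φ, so at 79.9° a degree of longitude is 111000 × 0.1754 ≈ 19465.7 m.
So at most 0.01° × 19465.7 ≈ 194.657 m east–west.
In feet: 194.657 m ÷ 0.3048 ≈ 638.64 ft.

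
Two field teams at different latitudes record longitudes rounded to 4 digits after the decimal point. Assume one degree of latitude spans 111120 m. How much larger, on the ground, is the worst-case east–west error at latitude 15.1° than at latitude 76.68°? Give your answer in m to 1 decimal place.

Rounding to 4 decimal places leaves the longitude within ±5e-05° of the true value.
At 15.1°: 5e-05° × 111120 × cos 15.1° = 5e-05 × 111120 × 0.9655 ≈ 5.3642 m.
At 76.68°: 5e-05° × 111120 × cos 76.68° = 5e-05 × 111120 × 0.2304 ≈ 1.28 m.
Difference: 5.3642 − 1.28 = 4.0841 m.

4.1 m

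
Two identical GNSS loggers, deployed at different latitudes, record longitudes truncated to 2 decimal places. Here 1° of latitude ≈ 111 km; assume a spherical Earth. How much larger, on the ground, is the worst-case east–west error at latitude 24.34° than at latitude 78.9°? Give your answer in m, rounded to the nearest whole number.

798 m

Truncating at 2 decimal places can drop up to a full unit in the last place, so the longitude may be off by as much as 0.01°.
Error at 24.34° = 0.01° × 111000 × cos 24.34° ≈ 1110 × 0.9111 = 1011.3 m.
Error at 78.9° = 0.01° × 111000 × cos 78.9° ≈ 1110 × 0.1925 = 213.7 m.
So the lower-latitude error exceeds the higher by 1011.3 − 213.7 = 797.64 m.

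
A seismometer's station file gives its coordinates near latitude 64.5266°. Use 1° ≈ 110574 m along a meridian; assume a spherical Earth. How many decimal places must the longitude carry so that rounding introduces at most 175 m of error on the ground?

3 decimal places

At 64.5266° one degree of longitude covers 110574 × cos 64.5266° ≈ 110574 × 0.4301 ≈ 47557 m.
Rounding to N decimal places gives at most 0.5 × 10⁻ᴺ degrees of error, i.e. 0.5 × 10⁻ᴺ × 47557 m.
Setting 23778.5 × 10⁻ᴺ ≤ 175 gives 10ᴺ ≥ 135.9, i.e. N ≥ 2.13.
At 2 places the error can reach 238 m, but 3 places keeps it to 23.8 m.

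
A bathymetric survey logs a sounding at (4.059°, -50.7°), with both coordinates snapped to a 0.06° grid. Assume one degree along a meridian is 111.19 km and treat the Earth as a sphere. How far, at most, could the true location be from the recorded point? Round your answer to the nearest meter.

4711 meters

With a 0.06° grid the true value lies within half a step, ±0.06°/2 = ±0.03°, of the stored one.
North–south component: 0.03° × 111190 = 3335.7 m.
E–W at 4.059°: 0.03° × 111190 × cos 4.059° = 0.03 × 111190 × 0.9975 ≈ 3327.33 m.
Combining orthogonally: (3335.7² + 3327.33²)^½ ≈ 4711.48 m.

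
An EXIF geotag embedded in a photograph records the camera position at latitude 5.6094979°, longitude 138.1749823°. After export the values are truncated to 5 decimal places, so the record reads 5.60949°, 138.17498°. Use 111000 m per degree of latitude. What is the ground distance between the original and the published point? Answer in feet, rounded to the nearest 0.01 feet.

3.00 feet

Δlat = 5.6094979 − 5.60949 = +0.0000079°; Δlon = 138.1749823 − 138.17498 = +0.0000023°.
N–S: 0.0000079° × 111000 m/° = 0.8769 m.
E–W at 5.60949°: 0.0000023° × 111000 × cos 5.60949° = 0.0000023 × 111000 × 0.9952 ≈ 0.254077 m.
Combined displacement = (0.8769² + 0.254077²)^½ ≈ 0.912967 m.
Converting: 0.912967 m × 3.2808 ft/m ≈ 2.9953 ft.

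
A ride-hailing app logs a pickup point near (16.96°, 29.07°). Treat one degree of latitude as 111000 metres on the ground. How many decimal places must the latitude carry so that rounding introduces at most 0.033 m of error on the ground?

7

One degree of latitude covers 111000 m.
N decimal places → at most half a unit in the last place, 0.5 × 10⁻ᴺ° = 111000/2 × 10⁻ᴺ m.
Need 0.5 × 111000 × 10⁻ᴺ ≤ 0.033 → 10⁻ᴺ ≤ 5.946e-07, so N ≥ 6.23.
N = 6 would give 0.0555 m (too coarse); N = 7 gives 0.00555 m ≤ 0.033 m.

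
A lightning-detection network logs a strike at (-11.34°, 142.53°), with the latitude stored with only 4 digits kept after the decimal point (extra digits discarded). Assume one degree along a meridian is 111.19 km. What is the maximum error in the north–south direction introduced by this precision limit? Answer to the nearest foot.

Truncating at 4 decimal places can drop up to a full unit in the last place, so the latitude may be off by as much as 0.0001°.
Along the meridian that is 0.0001° × 111190 m/° = 11.119 m.
In feet: 11.119 m ÷ 0.3048 ≈ 36.48 ft.

36 feet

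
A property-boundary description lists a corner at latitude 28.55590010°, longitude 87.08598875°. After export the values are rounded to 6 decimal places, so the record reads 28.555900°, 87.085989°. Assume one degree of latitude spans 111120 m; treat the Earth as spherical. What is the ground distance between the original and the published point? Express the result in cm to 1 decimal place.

2.7 cm

The latitude changed by +0.00000010° and the longitude by -0.00000025°.
N–S: 0.00000010° × 111120 m/° = 0.011112 m.
E–W at 28.5559°: -0.00000025° × 111120 × cos 28.5559° = -0.00000025 × 111120 × 0.8784 ≈ -0.0244006 m.
Distance: √(0.011112² + 0.0244006²) ≈ 0.0268117 m.
That is 0.0268117 m = 2.6812 cm.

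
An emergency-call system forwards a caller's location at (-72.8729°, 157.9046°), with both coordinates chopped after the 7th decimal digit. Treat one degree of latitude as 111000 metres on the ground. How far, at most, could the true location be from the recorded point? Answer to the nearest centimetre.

1 centimetres

Truncating at 7 decimal places can drop up to a full unit in the last place, so each coordinate may be off by as much as 1e-07°.
North–south component: 1e-07° × 111000 = 0.0111 m.
East–west component at 72.8729°: 1e-07° × 111000 × cos 72.8729° ≈ 1e-07 × 32688.7 ≈ 0.00326887 m.
Combining orthogonally: (0.0111² + 0.00326887²)^½ ≈ 0.0115713 m.
That is 0.0115713 m = 1.1571 cm.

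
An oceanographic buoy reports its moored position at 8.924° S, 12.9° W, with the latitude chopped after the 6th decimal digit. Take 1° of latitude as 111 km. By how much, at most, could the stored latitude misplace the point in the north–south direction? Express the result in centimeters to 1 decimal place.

Truncating at 6 decimal places can drop up to a full unit in the last place, so the latitude may be off by as much as 1e-06°.
So the N–S error is at most 1e-06 × 111000 = 0.111 m.
That is 0.111 m = 11.1 cm.

11.1 centimeters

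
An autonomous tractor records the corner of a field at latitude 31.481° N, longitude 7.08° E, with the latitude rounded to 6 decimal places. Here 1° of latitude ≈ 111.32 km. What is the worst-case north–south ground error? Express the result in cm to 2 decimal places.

5.57 cm

Rounding to 6 decimal places leaves the latitude within ±5e-07° of the true value.
So the N–S error is at most 5e-07 × 111320 = 0.05566 m.
That is 0.05566 m = 5.566 cm.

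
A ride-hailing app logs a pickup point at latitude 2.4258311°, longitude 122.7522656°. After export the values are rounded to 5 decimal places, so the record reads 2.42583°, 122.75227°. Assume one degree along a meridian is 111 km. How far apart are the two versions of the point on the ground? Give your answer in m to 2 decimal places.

The latitude changed by +0.0000011° and the longitude by -0.0000044°.
N–S: 0.0000011° × 111000 m/° = 0.1221 m.
E–W at 2.42583°: -0.0000044° × 111000 × cos 2.42583° = -0.0000044 × 111000 × 0.9991 ≈ -0.487962 m.
Hypotenuse of the two orthogonal shifts: √(0.1221² + 0.487962²) = 0.503007 m.

0.50 m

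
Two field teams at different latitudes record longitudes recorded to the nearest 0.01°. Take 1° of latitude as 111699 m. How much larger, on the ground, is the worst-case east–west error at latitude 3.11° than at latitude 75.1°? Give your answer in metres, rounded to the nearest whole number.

Rounding to 2 decimal places leaves the longitude within ±0.005° of the true value.
At 3.11°: 0.005° × 111699 × cos 3.11° = 0.005 × 111699 × 0.9985 ≈ 557.67 m.
Error at 75.1° = 0.005° × 111699 × cos 75.1° ≈ 558.5 × 0.2571 = 143.61 m.
Difference: 557.67 − 143.61 = 414.07 m.

414 metres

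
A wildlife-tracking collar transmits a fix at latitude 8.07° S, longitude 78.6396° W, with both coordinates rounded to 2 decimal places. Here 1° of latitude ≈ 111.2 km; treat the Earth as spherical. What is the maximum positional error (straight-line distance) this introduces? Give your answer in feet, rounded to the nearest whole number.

2567 feet

Rounding to 2 decimal places leaves each coordinate within ±0.005° of the true value.
N–S: 0.005° × 111200 m/° = 556 m.
Longitude error → 0.005 × 111200 × cos 8.07° = 0.005 × 111200 × 0.9901 ≈ 550.494 m.
The two errors are perpendicular, so the maximum displacement is √(556² + 550.494²) ≈ 782.419 m.
Converting: 782.419 m × 3.2808 ft/m ≈ 2567 ft.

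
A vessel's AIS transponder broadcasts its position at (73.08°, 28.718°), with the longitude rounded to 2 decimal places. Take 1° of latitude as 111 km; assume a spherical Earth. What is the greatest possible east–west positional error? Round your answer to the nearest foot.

Rounding to 2 decimal places leaves the longitude within ±0.005° of the true value.
One degree of longitude at 73.08° is 111000 × cos 73.08° ≈ 111000 × 0.2910 = 32305 m.
So at most 0.005° × 32305 ≈ 161.525 m east–west.
Converting: 161.525 m × 3.2808 ft/m ≈ 529.94 ft.

530 feet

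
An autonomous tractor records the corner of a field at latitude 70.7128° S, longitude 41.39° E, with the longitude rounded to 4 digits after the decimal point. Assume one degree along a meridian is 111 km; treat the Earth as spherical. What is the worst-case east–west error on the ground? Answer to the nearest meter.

2 meters

Rounding to 4 decimal places leaves the longitude within ±5e-05° of the true value.
One degree of longitude at 70.7128° is 111000 × cos 70.7128° ≈ 111000 × 0.3303 = 36663.7 m.
East–west error: 5e-05° × 36663.7 m/° ≈ 1.83318 m.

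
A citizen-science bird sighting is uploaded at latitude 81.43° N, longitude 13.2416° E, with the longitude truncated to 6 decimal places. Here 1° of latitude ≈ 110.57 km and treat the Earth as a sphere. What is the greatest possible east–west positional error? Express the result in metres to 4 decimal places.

0.0165 metres

Truncating at 6 decimal places can drop up to a full unit in the last place, so the longitude may be off by as much as 1e-06°.
One degree of longitude at 81.43° is 110570 × cos 81.43° ≈ 110570 × 0.1490 = 16476.9 m.
So at most 1e-06° × 16476.9 ≈ 0.0164769 m east–west.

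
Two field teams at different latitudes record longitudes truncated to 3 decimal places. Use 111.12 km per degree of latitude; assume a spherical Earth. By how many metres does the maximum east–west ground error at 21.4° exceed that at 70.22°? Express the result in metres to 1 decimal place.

65.9 metres

Truncating at 3 decimal places can drop up to a full unit in the last place, so the longitude may be off by as much as 0.001°.
Error at 21.4° = 0.001° × 111120 × cos 21.4° ≈ 111.12 × 0.9311 = 103.46 m.
At 70.22°: 0.001° × 111120 × cos 70.22° = 0.001 × 111120 × 0.3384 ≈ 37.604 m.
Difference: 103.46 − 37.604 = 65.855 m.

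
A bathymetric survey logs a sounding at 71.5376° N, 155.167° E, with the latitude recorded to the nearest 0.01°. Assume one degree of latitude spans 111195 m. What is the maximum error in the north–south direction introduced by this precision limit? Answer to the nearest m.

556 m

Rounding to 2 decimal places leaves the latitude within ±0.005° of the true value.
Along the meridian that is 0.005° × 111195 m/° = 555.975 m.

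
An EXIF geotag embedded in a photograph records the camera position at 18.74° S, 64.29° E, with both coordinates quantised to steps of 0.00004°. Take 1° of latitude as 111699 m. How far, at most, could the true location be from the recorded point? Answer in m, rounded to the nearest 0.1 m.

3.1 m

With a 0.00004° grid the true value lies within half a step, ±0.00004°/2 = ±2e-05°, of the stored one.
N–S: 2e-05° × 111699 m/° = 2.23398 m.
E–W at 18.74°: 2e-05° × 111699 × cos 18.74° = 2e-05 × 111699 × 0.9470 ≈ 2.11555 m.
The two errors are perpendicular, so the maximum displacement is √(2.23398² + 2.11555²) ≈ 3.07672 m.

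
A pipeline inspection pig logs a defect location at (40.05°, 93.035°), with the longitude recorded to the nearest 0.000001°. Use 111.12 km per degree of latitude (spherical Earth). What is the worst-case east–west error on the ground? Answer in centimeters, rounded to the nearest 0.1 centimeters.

4.3 centimeters

Rounding to 6 decimal places leaves the longitude within ±5e-07° of the true value.
One degree of longitude at 40.05° is 111120 × cos 40.05° ≈ 111120 × 0.7655 = 85060.5 m.
So at most 5e-07° × 85060.5 ≈ 0.0425302 m east–west.
That is 0.0425302 m = 4.253 cm.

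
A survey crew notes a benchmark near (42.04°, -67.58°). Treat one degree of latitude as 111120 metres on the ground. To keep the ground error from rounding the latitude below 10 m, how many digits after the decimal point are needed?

One degree of latitude covers 111120 m.
With N decimal places the half-ulp bound is 0.5·10⁻ᴺ°, or 0.5·10⁻ᴺ × 111120 m on the ground.
Setting 55560 × 10⁻ᴺ ≤ 10 gives 10ᴺ ≥ 5556, i.e. N ≥ 3.74.
So 4 decimal places suffice (5.56 m); 3 would allow up to 55.6 m.

4 decimal places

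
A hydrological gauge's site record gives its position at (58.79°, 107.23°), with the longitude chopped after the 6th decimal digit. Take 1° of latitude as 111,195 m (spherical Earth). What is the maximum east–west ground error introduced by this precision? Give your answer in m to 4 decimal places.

0.0576 m

Truncating at 6 decimal places can drop up to a full unit in the last place, so the longitude may be off by as much as 1e-06°.
At latitude 58.79° a degree of longitude spans 111195 m × cos 58.79° = 111195 × 0.5182 ≈ 57618.6 m.
So at most 1e-06° × 57618.6 ≈ 0.0576186 m east–west.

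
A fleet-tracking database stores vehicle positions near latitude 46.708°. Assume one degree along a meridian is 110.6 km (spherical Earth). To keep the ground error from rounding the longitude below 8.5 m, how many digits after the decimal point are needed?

4

At 46.708° one degree of longitude covers 110600 × cos 46.708° ≈ 110600 × 0.6857 ≈ 75840.3 m.
N decimal places → at most half a unit in the last place, 0.5 × 10⁻ᴺ° = 75840.3/2 × 10⁻ᴺ m.
Need 0.5 × 75840.3 × 10⁻ᴺ ≤ 8.5 → 10⁻ᴺ ≤ 2.242e-04, so N ≥ 3.65.
At 3 places the error can reach 37.9 m, but 4 places keeps it to 3.79 m.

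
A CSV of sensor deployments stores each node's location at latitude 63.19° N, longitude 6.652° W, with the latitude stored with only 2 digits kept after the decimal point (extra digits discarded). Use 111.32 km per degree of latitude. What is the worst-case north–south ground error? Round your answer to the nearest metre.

Truncating at 2 decimal places can drop up to a full unit in the last place, so the latitude may be off by as much as 0.01°.
Along the meridian that is 0.01° × 111320 m/° = 1113.2 m.

1113 metres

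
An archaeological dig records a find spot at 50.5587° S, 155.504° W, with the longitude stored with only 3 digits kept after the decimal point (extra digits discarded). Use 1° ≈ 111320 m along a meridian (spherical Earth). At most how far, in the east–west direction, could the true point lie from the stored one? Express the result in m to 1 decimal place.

70.7 m

Truncating at 3 decimal places can drop up to a full unit in the last place, so the longitude may be off by as much as 0.001°.
Parallels shrink by cos φ, so at 50.5587° a degree of longitude is 111320 × 0.6353 ≈ 70720.2 m.
East–west error: 0.001° × 70720.2 m/° ≈ 70.7202 m.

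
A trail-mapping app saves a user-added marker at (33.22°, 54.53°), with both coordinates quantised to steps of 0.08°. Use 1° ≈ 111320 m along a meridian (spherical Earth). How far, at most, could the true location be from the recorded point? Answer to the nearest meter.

With a 0.08° grid the true value lies within half a step, ±0.08°/2 = ±0.04°, of the stored one.
Latitude error → 0.04 × 111320 = 4452.8 m along the meridian.
Longitude error → 0.04 × 111320 × cos 33.22° = 0.04 × 111320 × 0.8366 ≈ 3725.09 m.
Worst case both components are at the extreme and orthogonal: √(4452.8² + 3725.09²) ≈ 5805.49 m.

5805 meters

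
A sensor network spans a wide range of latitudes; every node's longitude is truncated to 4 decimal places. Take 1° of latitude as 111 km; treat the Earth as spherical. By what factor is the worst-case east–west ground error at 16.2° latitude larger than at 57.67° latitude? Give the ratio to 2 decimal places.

1.80

Truncating at 4 decimal places can drop up to a full unit in the last place, so the longitude may be off by as much as 0.0001°.
Error at 16.2° = 0.0001° × 111000 × cos 16.2° ≈ 11.1 × 0.9603 = 10.659 m.
At 57.67°: 0.0001° × 111000 × cos 57.67° = 0.0001 × 111000 × 0.5348 ≈ 5.9362 m.
The ratio reduces to cos 16.2° / cos 57.67° = 0.9603/0.5348 ≈ 1.7956.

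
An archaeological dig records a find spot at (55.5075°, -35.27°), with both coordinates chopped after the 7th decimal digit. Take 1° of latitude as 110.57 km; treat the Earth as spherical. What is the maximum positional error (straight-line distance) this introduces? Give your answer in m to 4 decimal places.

0.0127 m

Truncating at 7 decimal places can drop up to a full unit in the last place, so each coordinate may be off by as much as 1e-07°.
N–S: 1e-07° × 110570 m/° = 0.011057 m.
East–west component at 55.5075°: 1e-07° × 110570 × cos 55.5075° ≈ 1e-07 × 62615.6 ≈ 0.00626156 m.
Combining orthogonally: (0.011057² + 0.00626156²)^½ ≈ 0.0127069 m.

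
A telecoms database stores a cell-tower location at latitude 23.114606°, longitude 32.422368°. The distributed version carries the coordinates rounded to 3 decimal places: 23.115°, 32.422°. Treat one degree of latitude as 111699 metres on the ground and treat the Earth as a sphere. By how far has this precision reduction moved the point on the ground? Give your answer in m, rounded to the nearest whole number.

58 m

Δlat = 23.114606 − 23.115 = -0.000394°; Δlon = 32.422368 − 32.422 = +0.000368°.
N–S: -0.000394° × 111699 m/° = -44.0094 m.
East–west at this latitude: 0.000368° × 111699 × cos 23.115° ≈ 0.000368 × 102732 = 37.8053 m.
Hypotenuse of the two orthogonal shifts: √(44.0094² + 37.8053²) = 58.0178 m.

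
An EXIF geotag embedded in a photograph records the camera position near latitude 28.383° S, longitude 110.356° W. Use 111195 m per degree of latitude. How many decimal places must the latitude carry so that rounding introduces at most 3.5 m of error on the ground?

One degree of latitude covers 111195 m.
N decimal places → at most half a unit in the last place, 0.5 × 10⁻ᴺ° = 111195/2 × 10⁻ᴺ m.
Need 0.5 × 111195 × 10⁻ᴺ ≤ 3.5 → 10⁻ᴺ ≤ 6.295e-05, so N ≥ 4.20.
So 5 decimal places suffice (0.556 m); 4 would allow up to 5.56 m.

5 decimal places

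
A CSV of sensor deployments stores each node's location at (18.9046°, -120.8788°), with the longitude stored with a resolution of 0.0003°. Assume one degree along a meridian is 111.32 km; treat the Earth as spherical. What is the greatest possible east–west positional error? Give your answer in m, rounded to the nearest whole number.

With a 0.0003° grid the true value lies within half a step, ±0.0003°/2 = ±0.00015°, of the stored one.
At latitude 18.9046° a degree of longitude spans 111320 m × cos 18.9046° = 111320 × 0.9461 ≈ 105315 m.
East–west error: 0.00015° × 105315 m/° ≈ 15.7973 m.

16 m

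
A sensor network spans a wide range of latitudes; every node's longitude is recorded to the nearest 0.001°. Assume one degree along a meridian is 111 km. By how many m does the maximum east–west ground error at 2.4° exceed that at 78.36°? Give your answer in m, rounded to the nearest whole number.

44 m

Rounding to 3 decimal places leaves the longitude within ±0.0005° of the true value.
At 2.4°: 0.0005° × 111000 × cos 2.4° = 0.0005 × 111000 × 0.9991 ≈ 55.451 m.
At 78.36°: 0.0005° × 111000 × cos 78.36° = 0.0005 × 111000 × 0.2018 ≈ 11.198 m.
Difference: 55.451 − 11.198 = 44.254 m.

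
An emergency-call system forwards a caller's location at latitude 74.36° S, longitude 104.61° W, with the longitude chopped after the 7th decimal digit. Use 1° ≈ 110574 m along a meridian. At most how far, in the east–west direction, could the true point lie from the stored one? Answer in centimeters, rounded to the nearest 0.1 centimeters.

0.3 centimeters

Truncating at 7 decimal places can drop up to a full unit in the last place, so the longitude may be off by as much as 1e-07°.
Parallels shrink by cos φ, so at 74.36° a degree of longitude is 110574 × 0.2696 ≈ 29809.9 m.
So at most 1e-07° × 29809.9 ≈ 0.00298099 m east–west.
That is 0.00298099 m = 0.2981 cm.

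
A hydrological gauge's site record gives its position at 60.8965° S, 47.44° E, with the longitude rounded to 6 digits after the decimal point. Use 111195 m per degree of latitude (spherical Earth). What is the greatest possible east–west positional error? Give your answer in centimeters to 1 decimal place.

Rounding to 6 decimal places leaves the longitude within ±5e-07° of the true value.
Parallels shrink by cos φ, so at 60.8965° a degree of longitude is 111195 × 0.4864 ≈ 54084 m.
Maximum E–W displacement: 5e-07 × 54084 = 0.027042 m.
That is 0.027042 m = 2.7042 cm.

2.7 centimeters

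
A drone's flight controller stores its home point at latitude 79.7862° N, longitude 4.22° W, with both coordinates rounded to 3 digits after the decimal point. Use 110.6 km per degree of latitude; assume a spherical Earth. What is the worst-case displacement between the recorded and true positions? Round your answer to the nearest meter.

56 meters

Rounding to 3 decimal places leaves each coordinate within ±0.0005° of the true value.
North–south component: 0.0005° × 110600 = 55.3 m.
Longitude error → 0.0005 × 110600 × cos 79.7862° = 0.0005 × 110600 × 0.1773 ≈ 9.80589 m.
The two errors are perpendicular, so the maximum displacement is √(55.3² + 9.80589²) ≈ 56.1627 m.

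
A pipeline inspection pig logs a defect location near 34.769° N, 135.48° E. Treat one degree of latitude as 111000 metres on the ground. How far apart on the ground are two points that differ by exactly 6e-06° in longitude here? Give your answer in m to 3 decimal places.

0.547 m

At 34.769° a degree of longitude is 111000 × cos 34.769° ≈ 91181.8 m, so 6e-06° corresponds to 0.547091 m.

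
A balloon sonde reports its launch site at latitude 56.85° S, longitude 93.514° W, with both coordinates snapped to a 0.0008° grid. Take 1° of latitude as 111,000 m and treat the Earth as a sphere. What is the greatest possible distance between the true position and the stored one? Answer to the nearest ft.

With a 0.0008° grid the true value lies within half a step, ±0.0008°/2 = ±0.0004°, of the stored one.
Latitude error → 0.0004 × 111000 = 44.4 m along the meridian.
Longitude error → 0.0004 × 111000 × cos 56.85° = 0.0004 × 111000 × 0.5468 ≈ 24.2794 m.
Worst case both components are at the extreme and orthogonal: √(44.4² + 24.2794²) ≈ 50.6048 m.
In feet: 50.6048 m ÷ 0.3048 ≈ 166.03 ft.

166 ft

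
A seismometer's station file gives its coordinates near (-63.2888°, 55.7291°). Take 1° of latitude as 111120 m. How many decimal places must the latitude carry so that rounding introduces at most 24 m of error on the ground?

4

One degree of latitude covers 111120 m.
Rounding to N decimal places gives at most 0.5 × 10⁻ᴺ degrees of error, i.e. 0.5 × 10⁻ᴺ × 111120 m.
Setting 55560 × 10⁻ᴺ ≤ 24 gives 10ᴺ ≥ 2315, i.e. N ≥ 3.36.
N = 3 would give 55.6 m (too coarse); N = 4 gives 5.56 m ≤ 24 m.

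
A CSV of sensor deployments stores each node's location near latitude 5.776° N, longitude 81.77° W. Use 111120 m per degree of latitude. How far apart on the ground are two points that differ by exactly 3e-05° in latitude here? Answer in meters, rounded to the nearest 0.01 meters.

3.33 meters

Along a meridian 3e-05° is 3e-05 × 111120 = 3.3336 m.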